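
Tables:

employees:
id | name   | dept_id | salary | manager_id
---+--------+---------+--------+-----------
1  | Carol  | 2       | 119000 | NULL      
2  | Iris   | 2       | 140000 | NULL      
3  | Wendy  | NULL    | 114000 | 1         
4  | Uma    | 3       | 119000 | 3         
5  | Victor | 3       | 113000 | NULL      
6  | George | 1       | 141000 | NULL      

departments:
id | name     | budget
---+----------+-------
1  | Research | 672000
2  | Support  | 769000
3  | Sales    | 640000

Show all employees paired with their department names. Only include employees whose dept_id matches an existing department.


INNER JOIN keeps only employees rows whose dept_id matches an id in departments. Walk through each employee:
  - employee 1 (Carol): dept_id=2 -> matches Support
  - employee 2 (Iris): dept_id=2 -> matches Support
  - employee 3 (Wendy): dept_id=NULL, no match -> dropped
  - employee 4 (Uma): dept_id=3 -> matches Sales
  - employee 5 (Victor): dept_id=3 -> matches Sales
  - employee 6 (George): dept_id=1 -> matches Research
So 1 of 6 rows is dropped.

SQL:
SELECT a.name, b.name AS department
FROM employees a
INNER JOIN departments b ON a.dept_id = b.id

Result:
name   | department
-------+-----------
Carol  | Support   
Iris   | Support   
Uma    | Sales     
Victor | Sales     
George | Research  


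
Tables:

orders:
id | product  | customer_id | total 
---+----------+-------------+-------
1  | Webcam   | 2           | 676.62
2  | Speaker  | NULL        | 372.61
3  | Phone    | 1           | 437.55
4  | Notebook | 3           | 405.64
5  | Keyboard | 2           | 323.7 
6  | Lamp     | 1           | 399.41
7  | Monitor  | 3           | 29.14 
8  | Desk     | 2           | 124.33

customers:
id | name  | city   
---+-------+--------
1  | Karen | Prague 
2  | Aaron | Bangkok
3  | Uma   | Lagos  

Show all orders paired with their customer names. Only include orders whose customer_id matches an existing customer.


INNER JOIN keeps only orders rows whose customer_id matches an id in customers. Walk through each order:
  - order 1 (Webcam): customer_id=2 -> matches Aaron
  - order 2 (Speaker): customer_id=NULL, no match -> dropped
  - order 3 (Phone): customer_id=1 -> matches Karen
  - order 4 (Notebook): customer_id=3 -> matches Uma
  - order 5 (Keyboard): customer_id=2 -> matches Aaron
  - order 6 (Lamp): customer_id=1 -> matches Karen
  - order 7 (Monitor): customer_id=3 -> matches Uma
  - order 8 (Desk): customer_id=2 -> matches Aaron
So 1 of 8 rows is dropped.

SQL:
SELECT a.product, b.name AS customer
FROM orders a
INNER JOIN customers b ON a.customer_id = b.id

Result:
product  | customer
---------+---------
Webcam   | Aaron   
Phone    | Karen   
Notebook | Uma     
Keyboard | Aaron   
Lamp     | Karen   
Monitor  | Uma     
Desk     | Aaron   


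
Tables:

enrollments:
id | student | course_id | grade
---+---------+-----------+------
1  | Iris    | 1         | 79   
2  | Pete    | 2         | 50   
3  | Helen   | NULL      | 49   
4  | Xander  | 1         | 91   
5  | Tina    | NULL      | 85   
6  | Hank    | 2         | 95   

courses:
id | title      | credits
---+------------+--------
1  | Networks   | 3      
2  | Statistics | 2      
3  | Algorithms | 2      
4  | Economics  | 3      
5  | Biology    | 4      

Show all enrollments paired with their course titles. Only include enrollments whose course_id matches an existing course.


INNER JOIN keeps only enrollments rows whose course_id matches an id in courses. Walk through each enrollment:
  - enrollment 1 (Iris): course_id=1 -> matches Networks
  - enrollment 2 (Pete): course_id=2 -> matches Statistics
  - enrollment 3 (Helen): course_id=NULL, no match -> dropped
  - enrollment 4 (Xander): course_id=1 -> matches Networks
  - enrollment 5 (Tina): course_id=NULL, no match -> dropped
  - enrollment 6 (Hank): course_id=2 -> matches Statistics
So 2 of 6 rows are dropped.

SQL:
SELECT a.student, b.title AS course
FROM enrollments a
INNER JOIN courses b ON a.course_id = b.id

Result:
student | course    
--------+-----------
Iris    | Networks  
Pete    | Statistics
Xander  | Networks  
Hank    | Statistics


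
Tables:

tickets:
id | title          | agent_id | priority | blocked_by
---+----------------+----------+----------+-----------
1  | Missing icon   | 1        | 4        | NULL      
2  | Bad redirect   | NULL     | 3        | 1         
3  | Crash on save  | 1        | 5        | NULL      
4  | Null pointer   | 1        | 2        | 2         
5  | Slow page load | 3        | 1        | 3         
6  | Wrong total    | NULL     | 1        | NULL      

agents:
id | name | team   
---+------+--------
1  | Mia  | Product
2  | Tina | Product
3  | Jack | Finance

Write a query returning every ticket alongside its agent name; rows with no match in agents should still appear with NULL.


LEFT JOIN keeps every row from tickets (the left table); where agent_id has no match in agents, the agent columns become NULL. Walk through each ticket:
  - ticket 1 (Missing icon): agent_id=1 -> matches Mia
  - ticket 2 (Bad redirect): agent_id=NULL, no match -> kept with NULL
  - ticket 3 (Crash on save): agent_id=1 -> matches Mia
  - ticket 4 (Null pointer): agent_id=1 -> matches Mia
  - ticket 5 (Slow page load): agent_id=3 -> matches Jack
  - ticket 6 (Wrong total): agent_id=NULL, no match -> kept with NULL
All 6 rows appear; 2 have NULL agent.

SQL:
SELECT a.title, b.name AS agent
FROM tickets a
LEFT JOIN agents b ON a.agent_id = b.id

Result:
title          | agent
---------------+------
Missing icon   | Mia  
Bad redirect   | NULL 
Crash on save  | Mia  
Null pointer   | Mia  
Slow page load | Jack 
Wrong total    | NULL 


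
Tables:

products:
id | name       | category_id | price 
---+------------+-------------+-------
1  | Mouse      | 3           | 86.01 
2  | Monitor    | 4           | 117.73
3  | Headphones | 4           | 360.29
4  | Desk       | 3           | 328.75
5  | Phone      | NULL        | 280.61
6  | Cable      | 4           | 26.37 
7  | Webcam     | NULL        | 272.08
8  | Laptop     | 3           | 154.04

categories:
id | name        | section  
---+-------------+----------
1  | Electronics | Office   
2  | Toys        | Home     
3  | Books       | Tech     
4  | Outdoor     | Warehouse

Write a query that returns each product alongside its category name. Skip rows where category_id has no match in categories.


INNER JOIN keeps only products rows whose category_id matches an id in categories. Walk through each product:
  - product 1 (Mouse): category_id=3 -> matches Books
  - product 2 (Monitor): category_id=4 -> matches Outdoor
  - product 3 (Headphones): category_id=4 -> matches Outdoor
  - product 4 (Desk): category_id=3 -> matches Books
  - product 5 (Phone): category_id=NULL, no match -> dropped
  - product 6 (Cable): category_id=4 -> matches Outdoor
  - product 7 (Webcam): category_id=NULL, no match -> dropped
  - product 8 (Laptop): category_id=3 -> matches Books
So 2 of 8 rows are dropped.

SQL:
SELECT a.name, b.name AS category
FROM products a
INNER JOIN categories b ON a.category_id = b.id

Result:
name       | category
-----------+---------
Mouse      | Books   
Monitor    | Outdoor 
Headphones | Outdoor 
Desk       | Books   
Cable      | Outdoor 
Laptop     | Books   


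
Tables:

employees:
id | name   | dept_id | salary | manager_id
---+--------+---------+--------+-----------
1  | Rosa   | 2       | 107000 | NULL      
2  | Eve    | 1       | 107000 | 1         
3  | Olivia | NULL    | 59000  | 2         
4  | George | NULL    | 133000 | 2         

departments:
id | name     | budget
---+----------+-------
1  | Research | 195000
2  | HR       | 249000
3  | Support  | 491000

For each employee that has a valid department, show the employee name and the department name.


INNER JOIN keeps only employees rows whose dept_id matches an id in departments. Walk through each employee:
  - employee 1 (Rosa): dept_id=2 -> matches HR
  - employee 2 (Eve): dept_id=1 -> matches Research
  - employee 3 (Olivia): dept_id=NULL, no match -> dropped
  - employee 4 (George): dept_id=NULL, no match -> dropped
So 2 of 4 rows are dropped.

SQL:
SELECT a.name, b.name AS department
FROM employees a
INNER JOIN departments b ON a.dept_id = b.id

Result:
name | department
-----+-----------
Rosa | HR        
Eve  | Research  


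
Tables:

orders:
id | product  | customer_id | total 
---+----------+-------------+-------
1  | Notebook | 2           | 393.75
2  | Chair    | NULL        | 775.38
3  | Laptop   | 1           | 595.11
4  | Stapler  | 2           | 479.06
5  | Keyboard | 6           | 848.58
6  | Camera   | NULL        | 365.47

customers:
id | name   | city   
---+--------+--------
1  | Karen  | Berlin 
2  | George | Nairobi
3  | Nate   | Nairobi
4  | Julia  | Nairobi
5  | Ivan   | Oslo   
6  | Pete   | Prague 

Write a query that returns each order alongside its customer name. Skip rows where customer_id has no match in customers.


INNER JOIN keeps only orders rows whose customer_id matches an id in customers. Walk through each order:
  - order 1 (Notebook): customer_id=2 -> matches George
  - order 2 (Chair): customer_id=NULL, no match -> dropped
  - order 3 (Laptop): customer_id=1 -> matches Karen
  - order 4 (Stapler): customer_id=2 -> matches George
  - order 5 (Keyboard): customer_id=6 -> matches Pete
  - order 6 (Camera): customer_id=NULL, no match -> dropped
So 2 of 6 rows are dropped.

SQL:
SELECT a.product, b.name AS customer
FROM orders a
INNER JOIN customers b ON a.customer_id = b.id

Result:
product  | customer
---------+---------
Notebook | George  
Laptop   | Karen   
Stapler  | George  
Keyboard | Pete    


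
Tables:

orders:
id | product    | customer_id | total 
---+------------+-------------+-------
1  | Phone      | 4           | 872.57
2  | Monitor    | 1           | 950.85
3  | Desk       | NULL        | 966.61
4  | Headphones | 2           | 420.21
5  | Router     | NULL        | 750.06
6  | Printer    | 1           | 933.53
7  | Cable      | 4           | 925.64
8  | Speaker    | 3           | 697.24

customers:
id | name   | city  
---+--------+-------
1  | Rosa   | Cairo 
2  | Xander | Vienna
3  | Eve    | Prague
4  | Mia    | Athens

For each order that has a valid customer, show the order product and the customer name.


INNER JOIN keeps only orders rows whose customer_id matches an id in customers. Walk through each order:
  - order 1 (Phone): customer_id=4 -> matches Mia
  - order 2 (Monitor): customer_id=1 -> matches Rosa
  - order 3 (Desk): customer_id=NULL, no match -> dropped
  - order 4 (Headphones): customer_id=2 -> matches Xander
  - order 5 (Router): customer_id=NULL, no match -> dropped
  - order 6 (Printer): customer_id=1 -> matches Rosa
  - order 7 (Cable): customer_id=4 -> matches Mia
  - order 8 (Speaker): customer_id=3 -> matches Eve
So 2 of 8 rows are dropped.

SQL:
SELECT a.product, b.name AS customer
FROM orders a
INNER JOIN customers b ON a.customer_id = b.id

Result:
product    | customer
-----------+---------
Phone      | Mia     
Monitor    | Rosa    
Headphones | Xander  
Printer    | Rosa    
Cable      | Mia     
Speaker    | Eve     


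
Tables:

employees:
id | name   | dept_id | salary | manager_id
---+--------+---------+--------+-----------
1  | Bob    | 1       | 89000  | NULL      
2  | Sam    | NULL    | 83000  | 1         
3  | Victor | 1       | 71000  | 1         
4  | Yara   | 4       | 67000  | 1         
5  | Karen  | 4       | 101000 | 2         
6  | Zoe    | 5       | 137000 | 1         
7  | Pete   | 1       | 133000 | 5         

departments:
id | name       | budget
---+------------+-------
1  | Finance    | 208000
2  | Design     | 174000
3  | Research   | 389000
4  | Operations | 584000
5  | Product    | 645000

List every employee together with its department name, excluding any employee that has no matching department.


INNER JOIN keeps only employees rows whose dept_id matches an id in departments. Walk through each employee:
  - employee 1 (Bob): dept_id=1 -> matches Finance
  - employee 2 (Sam): dept_id=NULL, no match -> dropped
  - employee 3 (Victor): dept_id=1 -> matches Finance
  - employee 4 (Yara): dept_id=4 -> matches Operations
  - employee 5 (Karen): dept_id=4 -> matches Operations
  - employee 6 (Zoe): dept_id=5 -> matches Product
  - employee 7 (Pete): dept_id=1 -> matches Finance
So 1 of 7 rows is dropped.

SQL:
SELECT a.name, b.name AS department
FROM employees a
INNER JOIN departments b ON a.dept_id = b.id

Result:
name   | department
-------+-----------
Bob    | Finance   
Victor | Finance   
Yara   | Operations
Karen  | Operations
Zoe    | Product   
Pete   | Finance   


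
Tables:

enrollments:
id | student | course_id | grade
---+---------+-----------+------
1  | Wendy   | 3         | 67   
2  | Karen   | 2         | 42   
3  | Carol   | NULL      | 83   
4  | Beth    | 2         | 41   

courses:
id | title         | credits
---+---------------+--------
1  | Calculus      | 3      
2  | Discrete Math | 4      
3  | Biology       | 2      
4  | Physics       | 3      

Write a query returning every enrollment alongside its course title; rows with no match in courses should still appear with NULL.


LEFT JOIN keeps every row from enrollments (the left table); where course_id has no match in courses, the course columns become NULL. Walk through each enrollment:
  - enrollment 1 (Wendy): course_id=3 -> matches Biology
  - enrollment 2 (Karen): course_id=2 -> matches Discrete Math
  - enrollment 3 (Carol): course_id=NULL, no match -> kept with NULL
  - enrollment 4 (Beth): course_id=2 -> matches Discrete Math
All 4 rows appear; 1 has NULL course.

SQL:
SELECT a.student, b.title AS course
FROM enrollments a
LEFT JOIN courses b ON a.course_id = b.id

Result:
student | course       
--------+--------------
Wendy   | Biology      
Karen   | Discrete Math
Carol   | NULL         
Beth    | Discrete Math


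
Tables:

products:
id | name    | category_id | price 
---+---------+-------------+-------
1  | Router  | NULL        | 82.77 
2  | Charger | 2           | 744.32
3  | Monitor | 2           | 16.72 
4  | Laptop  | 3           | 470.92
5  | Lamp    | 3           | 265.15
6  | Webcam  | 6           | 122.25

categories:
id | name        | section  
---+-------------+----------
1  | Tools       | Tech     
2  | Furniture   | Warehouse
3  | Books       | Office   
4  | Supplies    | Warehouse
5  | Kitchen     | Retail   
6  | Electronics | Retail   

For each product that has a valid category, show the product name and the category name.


INNER JOIN keeps only products rows whose category_id matches an id in categories. Walk through each product:
  - product 1 (Router): category_id=NULL, no match -> dropped
  - product 2 (Charger): category_id=2 -> matches Furniture
  - product 3 (Monitor): category_id=2 -> matches Furniture
  - product 4 (Laptop): category_id=3 -> matches Books
  - product 5 (Lamp): category_id=3 -> matches Books
  - product 6 (Webcam): category_id=6 -> matches Electronics
So 1 of 6 rows is dropped.

SQL:
SELECT a.name, b.name AS category
FROM products a
INNER JOIN categories b ON a.category_id = b.id

Result:
name    | category   
--------+------------
Charger | Furniture  
Monitor | Furniture  
Laptop  | Books      
Lamp    | Books      
Webcam  | Electronics


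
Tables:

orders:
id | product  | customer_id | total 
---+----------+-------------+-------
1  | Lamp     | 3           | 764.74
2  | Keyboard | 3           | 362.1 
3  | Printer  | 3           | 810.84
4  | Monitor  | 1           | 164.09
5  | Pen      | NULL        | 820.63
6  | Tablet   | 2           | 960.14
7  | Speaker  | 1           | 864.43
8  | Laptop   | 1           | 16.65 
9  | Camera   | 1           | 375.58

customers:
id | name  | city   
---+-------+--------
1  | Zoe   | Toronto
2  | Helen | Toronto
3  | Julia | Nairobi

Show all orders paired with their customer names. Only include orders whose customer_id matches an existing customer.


INNER JOIN keeps only orders rows whose customer_id matches an id in customers. Walk through each order:
  - order 1 (Lamp): customer_id=3 -> matches Julia
  - order 2 (Keyboard): customer_id=3 -> matches Julia
  - order 3 (Printer): customer_id=3 -> matches Julia
  - order 4 (Monitor): customer_id=1 -> matches Zoe
  - order 5 (Pen): customer_id=NULL, no match -> dropped
  - order 6 (Tablet): customer_id=2 -> matches Helen
  - order 7 (Speaker): customer_id=1 -> matches Zoe
  - order 8 (Laptop): customer_id=1 -> matches Zoe
  - order 9 (Camera): customer_id=1 -> matches Zoe
So 1 of 9 rows is dropped.

SQL:
SELECT a.product, b.name AS customer
FROM orders a
INNER JOIN customers b ON a.customer_id = b.id

Result:
product  | customer
---------+---------
Lamp     | Julia   
Keyboard | Julia   
Printer  | Julia   
Monitor  | Zoe     
Tablet   | Helen   
Speaker  | Zoe     
Laptop   | Zoe     
Camera   | Zoe     


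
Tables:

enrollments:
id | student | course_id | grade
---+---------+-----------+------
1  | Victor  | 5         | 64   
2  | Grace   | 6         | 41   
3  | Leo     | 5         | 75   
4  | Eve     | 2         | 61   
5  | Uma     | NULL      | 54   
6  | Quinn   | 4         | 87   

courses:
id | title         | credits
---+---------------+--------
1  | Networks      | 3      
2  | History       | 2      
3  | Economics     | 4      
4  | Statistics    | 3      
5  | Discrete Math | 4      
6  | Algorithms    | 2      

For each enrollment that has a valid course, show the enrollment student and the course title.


INNER JOIN keeps only enrollments rows whose course_id matches an id in courses. Walk through each enrollment:
  - enrollment 1 (Victor): course_id=5 -> matches Discrete Math
  - enrollment 2 (Grace): course_id=6 -> matches Algorithms
  - enrollment 3 (Leo): course_id=5 -> matches Discrete Math
  - enrollment 4 (Eve): course_id=2 -> matches History
  - enrollment 5 (Uma): course_id=NULL, no match -> dropped
  - enrollment 6 (Quinn): course_id=4 -> matches Statistics
So 1 of 6 rows is dropped.

SQL:
SELECT a.student, b.title AS course
FROM enrollments a
INNER JOIN courses b ON a.course_id = b.id

Result:
student | course       
--------+--------------
Victor  | Discrete Math
Grace   | Algorithms   
Leo     | Discrete Math
Eve     | History      
Quinn   | Statistics   


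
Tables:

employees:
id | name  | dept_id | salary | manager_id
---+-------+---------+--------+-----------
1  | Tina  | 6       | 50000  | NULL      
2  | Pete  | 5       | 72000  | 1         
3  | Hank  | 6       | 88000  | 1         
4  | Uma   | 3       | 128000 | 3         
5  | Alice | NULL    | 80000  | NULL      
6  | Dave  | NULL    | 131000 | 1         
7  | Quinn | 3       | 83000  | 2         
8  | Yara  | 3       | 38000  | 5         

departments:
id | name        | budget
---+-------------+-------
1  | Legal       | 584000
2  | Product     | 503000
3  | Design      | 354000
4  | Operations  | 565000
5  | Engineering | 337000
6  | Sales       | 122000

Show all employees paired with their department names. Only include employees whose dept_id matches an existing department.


INNER JOIN keeps only employees rows whose dept_id matches an id in departments. Walk through each employee:
  - employee 1 (Tina): dept_id=6 -> matches Sales
  - employee 2 (Pete): dept_id=5 -> matches Engineering
  - employee 3 (Hank): dept_id=6 -> matches Sales
  - employee 4 (Uma): dept_id=3 -> matches Design
  - employee 5 (Alice): dept_id=NULL, no match -> dropped
  - employee 6 (Dave): dept_id=NULL, no match -> dropped
  - employee 7 (Quinn): dept_id=3 -> matches Design
  - employee 8 (Yara): dept_id=3 -> matches Design
So 2 of 8 rows are dropped.

SQL:
SELECT a.name, b.name AS department
FROM employees a
INNER JOIN departments b ON a.dept_id = b.id

Result:
name  | department 
------+------------
Tina  | Sales      
Pete  | Engineering
Hank  | Sales      
Uma   | Design     
Quinn | Design     
Yara  | Design     


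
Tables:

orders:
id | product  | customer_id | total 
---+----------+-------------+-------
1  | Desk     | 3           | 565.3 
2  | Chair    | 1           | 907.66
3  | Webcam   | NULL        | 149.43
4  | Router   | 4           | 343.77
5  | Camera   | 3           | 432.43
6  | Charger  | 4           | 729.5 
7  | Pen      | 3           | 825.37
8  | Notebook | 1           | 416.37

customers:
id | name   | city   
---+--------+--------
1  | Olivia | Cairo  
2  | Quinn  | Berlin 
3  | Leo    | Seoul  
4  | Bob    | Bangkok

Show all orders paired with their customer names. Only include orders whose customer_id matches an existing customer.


INNER JOIN keeps only orders rows whose customer_id matches an id in customers. Walk through each order:
  - order 1 (Desk): customer_id=3 -> matches Leo
  - order 2 (Chair): customer_id=1 -> matches Olivia
  - order 3 (Webcam): customer_id=NULL, no match -> dropped
  - order 4 (Router): customer_id=4 -> matches Bob
  - order 5 (Camera): customer_id=3 -> matches Leo
  - order 6 (Charger): customer_id=4 -> matches Bob
  - order 7 (Pen): customer_id=3 -> matches Leo
  - order 8 (Notebook): customer_id=1 -> matches Olivia
So 1 of 8 rows is dropped.

SQL:
SELECT a.product, b.name AS customer
FROM orders a
INNER JOIN customers b ON a.customer_id = b.id

Result:
product  | customer
---------+---------
Desk     | Leo     
Chair    | Olivia  
Router   | Bob     
Camera   | Leo     
Charger  | Bob     
Pen      | Leo     
Notebook | Olivia  


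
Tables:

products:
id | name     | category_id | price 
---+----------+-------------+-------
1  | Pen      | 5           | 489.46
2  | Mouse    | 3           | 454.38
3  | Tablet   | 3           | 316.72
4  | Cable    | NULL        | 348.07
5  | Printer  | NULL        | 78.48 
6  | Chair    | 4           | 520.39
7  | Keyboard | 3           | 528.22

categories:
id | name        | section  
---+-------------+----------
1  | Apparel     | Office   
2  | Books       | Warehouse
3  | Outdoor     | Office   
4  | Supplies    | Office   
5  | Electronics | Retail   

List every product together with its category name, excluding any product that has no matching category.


INNER JOIN keeps only products rows whose category_id matches an id in categories. Walk through each product:
  - product 1 (Pen): category_id=5 -> matches Electronics
  - product 2 (Mouse): category_id=3 -> matches Outdoor
  - product 3 (Tablet): category_id=3 -> matches Outdoor
  - product 4 (Cable): category_id=NULL, no match -> dropped
  - product 5 (Printer): category_id=NULL, no match -> dropped
  - product 6 (Chair): category_id=4 -> matches Supplies
  - product 7 (Keyboard): category_id=3 -> matches Outdoor
So 2 of 7 rows are dropped.

SQL:
SELECT a.name, b.name AS category
FROM products a
INNER JOIN categories b ON a.category_id = b.id

Result:
name     | category   
---------+------------
Pen      | Electronics
Mouse    | Outdoor    
Tablet   | Outdoor    
Chair    | Supplies   
Keyboard | Outdoor    


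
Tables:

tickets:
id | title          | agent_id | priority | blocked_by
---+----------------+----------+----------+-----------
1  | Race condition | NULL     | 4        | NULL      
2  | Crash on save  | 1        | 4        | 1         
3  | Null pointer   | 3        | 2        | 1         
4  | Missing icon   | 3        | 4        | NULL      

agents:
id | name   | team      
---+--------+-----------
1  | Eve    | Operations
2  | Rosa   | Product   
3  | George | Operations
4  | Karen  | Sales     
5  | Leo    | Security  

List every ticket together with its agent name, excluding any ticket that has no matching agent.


INNER JOIN keeps only tickets rows whose agent_id matches an id in agents. Walk through each ticket:
  - ticket 1 (Race condition): agent_id=NULL, no match -> dropped
  - ticket 2 (Crash on save): agent_id=1 -> matches Eve
  - ticket 3 (Null pointer): agent_id=3 -> matches George
  - ticket 4 (Missing icon): agent_id=3 -> matches George
So 1 of 4 rows is dropped.

SQL:
SELECT a.title, b.name AS agent
FROM tickets a
INNER JOIN agents b ON a.agent_id = b.id

Result:
title         | agent 
--------------+-------
Crash on save | Eve   
Null pointer  | George
Missing icon  | George


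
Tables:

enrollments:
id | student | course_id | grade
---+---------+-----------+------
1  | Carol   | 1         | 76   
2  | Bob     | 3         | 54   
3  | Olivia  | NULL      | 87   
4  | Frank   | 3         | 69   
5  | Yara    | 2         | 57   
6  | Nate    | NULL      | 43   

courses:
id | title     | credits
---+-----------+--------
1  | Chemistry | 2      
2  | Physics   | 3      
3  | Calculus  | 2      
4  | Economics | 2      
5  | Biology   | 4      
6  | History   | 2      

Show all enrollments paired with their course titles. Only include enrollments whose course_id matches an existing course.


INNER JOIN keeps only enrollments rows whose course_id matches an id in courses. Walk through each enrollment:
  - enrollment 1 (Carol): course_id=1 -> matches Chemistry
  - enrollment 2 (Bob): course_id=3 -> matches Calculus
  - enrollment 3 (Olivia): course_id=NULL, no match -> dropped
  - enrollment 4 (Frank): course_id=3 -> matches Calculus
  - enrollment 5 (Yara): course_id=2 -> matches Physics
  - enrollment 6 (Nate): course_id=NULL, no match -> dropped
So 2 of 6 rows are dropped.

SQL:
SELECT a.student, b.title AS course
FROM enrollments a
INNER JOIN courses b ON a.course_id = b.id

Result:
student | course   
--------+----------
Carol   | Chemistry
Bob     | Calculus 
Frank   | Calculus 
Yara    | Physics  


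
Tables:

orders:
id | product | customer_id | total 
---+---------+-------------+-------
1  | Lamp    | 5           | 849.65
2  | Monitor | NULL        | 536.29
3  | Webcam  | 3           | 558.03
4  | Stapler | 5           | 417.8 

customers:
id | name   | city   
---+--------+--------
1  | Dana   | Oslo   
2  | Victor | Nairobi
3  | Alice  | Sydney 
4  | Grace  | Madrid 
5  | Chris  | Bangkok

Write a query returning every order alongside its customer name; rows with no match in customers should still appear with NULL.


LEFT JOIN keeps every row from orders (the left table); where customer_id has no match in customers, the customer columns become NULL. Walk through each order:
  - order 1 (Lamp): customer_id=5 -> matches Chris
  - order 2 (Monitor): customer_id=NULL, no match -> kept with NULL
  - order 3 (Webcam): customer_id=3 -> matches Alice
  - order 4 (Stapler): customer_id=5 -> matches Chris
All 4 rows appear; 1 has NULL customer.

SQL:
SELECT a.product, b.name AS customer
FROM orders a
LEFT JOIN customers b ON a.customer_id = b.id

Result:
product | customer
--------+---------
Lamp    | Chris   
Monitor | NULL    
Webcam  | Alice   
Stapler | Chris   


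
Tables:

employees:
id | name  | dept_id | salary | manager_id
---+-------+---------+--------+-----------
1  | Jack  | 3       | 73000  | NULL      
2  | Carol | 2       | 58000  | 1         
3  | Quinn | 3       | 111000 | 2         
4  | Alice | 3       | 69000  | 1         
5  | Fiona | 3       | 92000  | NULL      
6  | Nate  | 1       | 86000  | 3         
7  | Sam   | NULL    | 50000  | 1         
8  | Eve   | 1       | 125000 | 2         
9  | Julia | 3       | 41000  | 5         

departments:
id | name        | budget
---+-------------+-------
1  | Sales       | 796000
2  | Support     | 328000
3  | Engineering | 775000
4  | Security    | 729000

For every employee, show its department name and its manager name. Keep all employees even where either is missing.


Two LEFT JOINs from the same base table employees: one to departments via dept_id, one to employees itself via manager_id. Both are LEFT so every employee is preserved.
Match against departments:
  - employee 1 (Jack): dept_id=3 -> matches Engineering
  - employee 2 (Carol): dept_id=2 -> matches Support
  - employee 3 (Quinn): dept_id=3 -> matches Engineering
  - employee 4 (Alice): dept_id=3 -> matches Engineering
  - employee 5 (Fiona): dept_id=3 -> matches Engineering
  - employee 6 (Nate): dept_id=1 -> matches Sales
  - employee 7 (Sam): dept_id=NULL, no match -> kept with NULL
  - employee 8 (Eve): dept_id=1 -> matches Sales
  - employee 9 (Julia): dept_id=3 -> matches Engineering
Match against employees (self):
  - employee 1 (Jack): manager_id=NULL -> NULL
  - employee 2 (Carol): manager_id=1 -> Jack
  - employee 3 (Quinn): manager_id=2 -> Carol
  - employee 4 (Alice): manager_id=1 -> Jack
  - employee 5 (Fiona): manager_id=NULL -> NULL
  - employee 6 (Nate): manager_id=3 -> Quinn
  - employee 7 (Sam): manager_id=1 -> Jack
  - employee 8 (Eve): manager_id=2 -> Carol
  - employee 9 (Julia): manager_id=5 -> Fiona

SQL:
SELECT a.name, b.name AS department, c.name AS manager
FROM employees a
LEFT JOIN departments b ON a.dept_id = b.id
LEFT JOIN employees c ON a.manager_id = c.id

Result:
name  | department  | manager
------+-------------+--------
Jack  | Engineering | NULL   
Carol | Support     | Jack   
Quinn | Engineering | Carol  
Alice | Engineering | Jack   
Fiona | Engineering | NULL   
Nate  | Sales       | Quinn  
Sam   | NULL        | Jack   
Eve   | Sales       | Carol  
Julia | Engineering | Fiona  


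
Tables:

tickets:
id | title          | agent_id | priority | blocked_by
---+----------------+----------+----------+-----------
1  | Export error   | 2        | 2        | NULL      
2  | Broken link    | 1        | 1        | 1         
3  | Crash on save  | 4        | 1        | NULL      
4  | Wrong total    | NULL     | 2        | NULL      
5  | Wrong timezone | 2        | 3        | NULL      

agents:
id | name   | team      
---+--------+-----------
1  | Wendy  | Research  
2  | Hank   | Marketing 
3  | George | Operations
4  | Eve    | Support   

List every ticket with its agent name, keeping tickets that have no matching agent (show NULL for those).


LEFT JOIN keeps every row from tickets (the left table); where agent_id has no match in agents, the agent columns become NULL. Walk through each ticket:
  - ticket 1 (Export error): agent_id=2 -> matches Hank
  - ticket 2 (Broken link): agent_id=1 -> matches Wendy
  - ticket 3 (Crash on save): agent_id=4 -> matches Eve
  - ticket 4 (Wrong total): agent_id=NULL, no match -> kept with NULL
  - ticket 5 (Wrong timezone): agent_id=2 -> matches Hank
All 5 rows appear; 1 has NULL agent.

SQL:
SELECT a.title, b.name AS agent
FROM tickets a
LEFT JOIN agents b ON a.agent_id = b.id

Result:
title          | agent
---------------+------
Export error   | Hank 
Broken link    | Wendy
Crash on save  | Eve  
Wrong total    | NULL 
Wrong timezone | Hank 


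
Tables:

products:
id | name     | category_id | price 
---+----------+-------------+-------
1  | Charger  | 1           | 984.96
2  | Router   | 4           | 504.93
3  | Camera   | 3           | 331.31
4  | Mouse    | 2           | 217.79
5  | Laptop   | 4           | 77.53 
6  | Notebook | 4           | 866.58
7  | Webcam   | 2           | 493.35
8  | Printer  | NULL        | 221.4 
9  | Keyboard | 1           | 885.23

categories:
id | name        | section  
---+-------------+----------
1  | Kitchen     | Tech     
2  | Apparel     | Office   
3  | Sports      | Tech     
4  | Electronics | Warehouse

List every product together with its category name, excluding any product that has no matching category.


INNER JOIN keeps only products rows whose category_id matches an id in categories. Walk through each product:
  - product 1 (Charger): category_id=1 -> matches Kitchen
  - product 2 (Router): category_id=4 -> matches Electronics
  - product 3 (Camera): category_id=3 -> matches Sports
  - product 4 (Mouse): category_id=2 -> matches Apparel
  - product 5 (Laptop): category_id=4 -> matches Electronics
  - product 6 (Notebook): category_id=4 -> matches Electronics
  - product 7 (Webcam): category_id=2 -> matches Apparel
  - product 8 (Printer): category_id=NULL, no match -> dropped
  - product 9 (Keyboard): category_id=1 -> matches Kitchen
So 1 of 9 rows is dropped.

SQL:
SELECT a.name, b.name AS category
FROM products a
INNER JOIN categories b ON a.category_id = b.id

Result:
name     | category   
---------+------------
Charger  | Kitchen    
Router   | Electronics
Camera   | Sports     
Mouse    | Apparel    
Laptop   | Electronics
Notebook | Electronics
Webcam   | Apparel    
Keyboard | Kitchen    


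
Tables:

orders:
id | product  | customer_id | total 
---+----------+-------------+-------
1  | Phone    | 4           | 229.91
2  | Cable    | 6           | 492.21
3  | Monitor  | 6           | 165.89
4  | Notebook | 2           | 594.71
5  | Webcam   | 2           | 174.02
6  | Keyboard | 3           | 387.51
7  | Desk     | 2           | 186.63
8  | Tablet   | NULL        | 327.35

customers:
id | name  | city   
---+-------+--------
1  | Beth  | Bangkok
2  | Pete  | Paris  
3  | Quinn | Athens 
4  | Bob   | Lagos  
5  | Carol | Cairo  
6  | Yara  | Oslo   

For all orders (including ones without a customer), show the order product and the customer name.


LEFT JOIN keeps every row from orders (the left table); where customer_id has no match in customers, the customer columns become NULL. Walk through each order:
  - order 1 (Phone): customer_id=4 -> matches Bob
  - order 2 (Cable): customer_id=6 -> matches Yara
  - order 3 (Monitor): customer_id=6 -> matches Yara
  - order 4 (Notebook): customer_id=2 -> matches Pete
  - order 5 (Webcam): customer_id=2 -> matches Pete
  - order 6 (Keyboard): customer_id=3 -> matches Quinn
  - order 7 (Desk): customer_id=2 -> matches Pete
  - order 8 (Tablet): customer_id=NULL, no match -> kept with NULL
All 8 rows appear; 1 has NULL customer.

SQL:
SELECT a.product, b.name AS customer
FROM orders a
LEFT JOIN customers b ON a.customer_id = b.id

Result:
product  | customer
---------+---------
Phone    | Bob     
Cable    | Yara    
Monitor  | Yara    
Notebook | Pete    
Webcam   | Pete    
Keyboard | Quinn   
Desk     | Pete    
Tablet   | NULL    


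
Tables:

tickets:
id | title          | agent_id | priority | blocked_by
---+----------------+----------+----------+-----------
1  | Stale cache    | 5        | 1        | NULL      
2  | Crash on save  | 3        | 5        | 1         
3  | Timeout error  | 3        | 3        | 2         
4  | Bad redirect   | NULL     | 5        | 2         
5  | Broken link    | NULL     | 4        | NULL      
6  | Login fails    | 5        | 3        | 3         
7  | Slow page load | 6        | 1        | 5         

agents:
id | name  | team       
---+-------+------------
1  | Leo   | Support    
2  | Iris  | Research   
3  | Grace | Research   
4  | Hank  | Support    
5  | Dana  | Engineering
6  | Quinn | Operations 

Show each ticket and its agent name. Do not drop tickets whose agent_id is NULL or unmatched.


LEFT JOIN keeps every row from tickets (the left table); where agent_id has no match in agents, the agent columns become NULL. Walk through each ticket:
  - ticket 1 (Stale cache): agent_id=5 -> matches Dana
  - ticket 2 (Crash on save): agent_id=3 -> matches Grace
  - ticket 3 (Timeout error): agent_id=3 -> matches Grace
  - ticket 4 (Bad redirect): agent_id=NULL, no match -> kept with NULL
  - ticket 5 (Broken link): agent_id=NULL, no match -> kept with NULL
  - ticket 6 (Login fails): agent_id=5 -> matches Dana
  - ticket 7 (Slow page load): agent_id=6 -> matches Quinn
All 7 rows appear; 2 have NULL agent.

SQL:
SELECT a.title, b.name AS agent
FROM tickets a
LEFT JOIN agents b ON a.agent_id = b.id

Result:
title          | agent
---------------+------
Stale cache    | Dana 
Crash on save  | Grace
Timeout error  | Grace
Bad redirect   | NULL 
Broken link    | NULL 
Login fails    | Dana 
Slow page load | Quinn


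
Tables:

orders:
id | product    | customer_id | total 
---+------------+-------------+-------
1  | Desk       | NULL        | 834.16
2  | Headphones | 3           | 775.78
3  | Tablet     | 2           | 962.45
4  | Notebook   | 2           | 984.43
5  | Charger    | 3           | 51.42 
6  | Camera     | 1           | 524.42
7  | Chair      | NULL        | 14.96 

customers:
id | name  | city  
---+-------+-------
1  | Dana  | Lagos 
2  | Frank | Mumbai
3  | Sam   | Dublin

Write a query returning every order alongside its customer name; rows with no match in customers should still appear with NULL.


LEFT JOIN keeps every row from orders (the left table); where customer_id has no match in customers, the customer columns become NULL. Walk through each order:
  - order 1 (Desk): customer_id=NULL, no match -> kept with NULL
  - order 2 (Headphones): customer_id=3 -> matches Sam
  - order 3 (Tablet): customer_id=2 -> matches Frank
  - order 4 (Notebook): customer_id=2 -> matches Frank
  - order 5 (Charger): customer_id=3 -> matches Sam
  - order 6 (Camera): customer_id=1 -> matches Dana
  - order 7 (Chair): customer_id=NULL, no match -> kept with NULL
All 7 rows appear; 2 have NULL customer.

SQL:
SELECT a.product, b.name AS customer
FROM orders a
LEFT JOIN customers b ON a.customer_id = b.id

Result:
product    | customer
-----------+---------
Desk       | NULL    
Headphones | Sam     
Tablet     | Frank   
Notebook   | Frank   
Charger    | Sam     
Camera     | Dana    
Chair      | NULL    


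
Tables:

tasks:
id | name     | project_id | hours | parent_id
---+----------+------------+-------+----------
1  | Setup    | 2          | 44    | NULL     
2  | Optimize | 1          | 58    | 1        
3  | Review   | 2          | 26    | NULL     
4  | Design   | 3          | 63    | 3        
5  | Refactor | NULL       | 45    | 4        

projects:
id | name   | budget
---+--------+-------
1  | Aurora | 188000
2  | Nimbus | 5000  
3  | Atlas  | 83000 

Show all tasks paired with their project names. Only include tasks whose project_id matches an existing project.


INNER JOIN keeps only tasks rows whose project_id matches an id in projects. Walk through each task:
  - task 1 (Setup): project_id=2 -> matches Nimbus
  - task 2 (Optimize): project_id=1 -> matches Aurora
  - task 3 (Review): project_id=2 -> matches Nimbus
  - task 4 (Design): project_id=3 -> matches Atlas
  - task 5 (Refactor): project_id=NULL, no match -> dropped
So 1 of 5 rows is dropped.

SQL:
SELECT a.name, b.name AS project
FROM tasks a
INNER JOIN projects b ON a.project_id = b.id

Result:
name     | project
---------+--------
Setup    | Nimbus 
Optimize | Aurora 
Review   | Nimbus 
Design   | Atlas  


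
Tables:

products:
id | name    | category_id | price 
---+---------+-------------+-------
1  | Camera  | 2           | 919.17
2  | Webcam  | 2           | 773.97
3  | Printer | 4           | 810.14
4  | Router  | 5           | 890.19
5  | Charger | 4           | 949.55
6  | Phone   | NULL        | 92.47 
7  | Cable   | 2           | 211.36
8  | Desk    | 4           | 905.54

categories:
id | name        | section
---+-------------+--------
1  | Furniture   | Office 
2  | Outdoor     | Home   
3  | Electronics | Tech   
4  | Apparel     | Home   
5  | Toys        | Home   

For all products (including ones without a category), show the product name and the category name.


LEFT JOIN keeps every row from products (the left table); where category_id has no match in categories, the category columns become NULL. Walk through each product:
  - product 1 (Camera): category_id=2 -> matches Outdoor
  - product 2 (Webcam): category_id=2 -> matches Outdoor
  - product 3 (Printer): category_id=4 -> matches Apparel
  - product 4 (Router): category_id=5 -> matches Toys
  - product 5 (Charger): category_id=4 -> matches Apparel
  - product 6 (Phone): category_id=NULL, no match -> kept with NULL
  - product 7 (Cable): category_id=2 -> matches Outdoor
  - product 8 (Desk): category_id=4 -> matches Apparel
All 8 rows appear; 1 has NULL category.

SQL:
SELECT a.name, b.name AS category
FROM products a
LEFT JOIN categories b ON a.category_id = b.id

Result:
name    | category
--------+---------
Camera  | Outdoor 
Webcam  | Outdoor 
Printer | Apparel 
Router  | Toys    
Charger | Apparel 
Phone   | NULL    
Cable   | Outdoor 
Desk    | Apparel 


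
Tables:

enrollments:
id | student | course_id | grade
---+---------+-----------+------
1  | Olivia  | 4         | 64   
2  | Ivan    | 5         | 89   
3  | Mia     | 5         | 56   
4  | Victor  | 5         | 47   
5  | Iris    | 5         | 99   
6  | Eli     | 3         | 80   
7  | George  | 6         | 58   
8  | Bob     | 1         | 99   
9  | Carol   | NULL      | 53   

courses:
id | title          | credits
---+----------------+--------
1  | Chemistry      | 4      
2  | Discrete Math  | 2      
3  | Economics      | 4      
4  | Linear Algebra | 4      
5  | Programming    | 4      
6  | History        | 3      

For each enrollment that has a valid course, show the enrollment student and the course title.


INNER JOIN keeps only enrollments rows whose course_id matches an id in courses. Walk through each enrollment:
  - enrollment 1 (Olivia): course_id=4 -> matches Linear Algebra
  - enrollment 2 (Ivan): course_id=5 -> matches Programming
  - enrollment 3 (Mia): course_id=5 -> matches Programming
  - enrollment 4 (Victor): course_id=5 -> matches Programming
  - enrollment 5 (Iris): course_id=5 -> matches Programming
  - enrollment 6 (Eli): course_id=3 -> matches Economics
  - enrollment 7 (George): course_id=6 -> matches History
  - enrollment 8 (Bob): course_id=1 -> matches Chemistry
  - enrollment 9 (Carol): course_id=NULL, no match -> dropped
So 1 of 9 rows is dropped.

SQL:
SELECT a.student, b.title AS course
FROM enrollments a
INNER JOIN courses b ON a.course_id = b.id

Result:
student | course        
--------+---------------
Olivia  | Linear Algebra
Ivan    | Programming   
Mia     | Programming   
Victor  | Programming   
Iris    | Programming   
Eli     | Economics     
George  | History       
Bob     | Chemistry     
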